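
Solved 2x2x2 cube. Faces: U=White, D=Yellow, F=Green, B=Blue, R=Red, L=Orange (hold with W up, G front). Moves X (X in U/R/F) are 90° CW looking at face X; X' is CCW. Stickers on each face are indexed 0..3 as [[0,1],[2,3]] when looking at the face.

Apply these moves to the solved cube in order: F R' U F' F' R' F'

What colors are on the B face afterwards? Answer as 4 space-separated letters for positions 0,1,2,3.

Answer: G Y B B

Derivation:
After move 1 (F): F=GGGG U=WWOO R=WRWR D=RRYY L=OYOY
After move 2 (R'): R=RRWW U=WBOB F=GWGO D=RGYG B=YBRB
After move 3 (U): U=OWBB F=RRGO R=YBWW B=OYRB L=GWOY
After move 4 (F'): F=RORG U=OWYW R=GBRW D=WYYG L=GBOB
After move 5 (F'): F=OGRR U=OWGR R=YBWW D=BBYG L=GWOY
After move 6 (R'): R=BWYW U=ORGO F=OWRR D=BGYR B=GYBB
After move 7 (F'): F=WROR U=ORBY R=GWBW D=WYYR L=GOOG
Query: B face = GYBB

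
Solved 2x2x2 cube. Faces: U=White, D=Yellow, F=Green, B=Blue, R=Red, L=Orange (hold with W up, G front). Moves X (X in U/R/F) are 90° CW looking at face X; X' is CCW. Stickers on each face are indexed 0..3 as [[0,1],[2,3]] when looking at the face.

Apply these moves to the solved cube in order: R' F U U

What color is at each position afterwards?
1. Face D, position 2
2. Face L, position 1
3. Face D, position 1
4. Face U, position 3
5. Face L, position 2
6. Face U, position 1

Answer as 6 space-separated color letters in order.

After move 1 (R'): R=RRRR U=WBWB F=GWGW D=YGYG B=YBYB
After move 2 (F): F=GGWW U=WBOO R=WRBR D=RRYG L=OYOG
After move 3 (U): U=OWOB F=WRWW R=YBBR B=OYYB L=GGOG
After move 4 (U): U=OOBW F=YBWW R=OYBR B=GGYB L=WROG
Query 1: D[2] = Y
Query 2: L[1] = R
Query 3: D[1] = R
Query 4: U[3] = W
Query 5: L[2] = O
Query 6: U[1] = O

Answer: Y R R W O O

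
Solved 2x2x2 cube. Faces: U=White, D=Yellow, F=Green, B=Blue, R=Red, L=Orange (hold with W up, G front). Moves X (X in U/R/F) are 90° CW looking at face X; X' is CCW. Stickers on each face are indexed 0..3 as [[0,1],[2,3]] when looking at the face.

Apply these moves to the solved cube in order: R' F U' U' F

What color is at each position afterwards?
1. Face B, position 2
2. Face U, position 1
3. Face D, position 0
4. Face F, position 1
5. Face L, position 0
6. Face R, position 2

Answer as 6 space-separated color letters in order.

Answer: Y O B Y W W

Derivation:
After move 1 (R'): R=RRRR U=WBWB F=GWGW D=YGYG B=YBYB
After move 2 (F): F=GGWW U=WBOO R=WRBR D=RRYG L=OYOG
After move 3 (U'): U=BOWO F=OYWW R=GGBR B=WRYB L=YBOG
After move 4 (U'): U=OOBW F=YBWW R=OYBR B=GGYB L=WROG
After move 5 (F): F=WYWB U=OOGR R=BYWR D=BOYG L=WROR
Query 1: B[2] = Y
Query 2: U[1] = O
Query 3: D[0] = B
Query 4: F[1] = Y
Query 5: L[0] = W
Query 6: R[2] = W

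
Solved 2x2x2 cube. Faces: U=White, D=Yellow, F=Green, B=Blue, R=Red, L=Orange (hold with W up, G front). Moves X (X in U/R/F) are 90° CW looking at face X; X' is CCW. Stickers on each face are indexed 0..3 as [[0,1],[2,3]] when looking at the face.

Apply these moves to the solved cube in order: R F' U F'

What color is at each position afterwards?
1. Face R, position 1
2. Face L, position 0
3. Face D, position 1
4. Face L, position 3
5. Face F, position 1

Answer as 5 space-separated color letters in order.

Answer: B Y W R G

Derivation:
After move 1 (R): R=RRRR U=WGWG F=GYGY D=YBYB B=WBWB
After move 2 (F'): F=YYGG U=WGRR R=BRYR D=OOYB L=OGOW
After move 3 (U): U=RWRG F=BRGG R=WBYR B=OGWB L=YYOW
After move 4 (F'): F=RGBG U=RWWY R=OBOR D=YWYB L=YGOR
Query 1: R[1] = B
Query 2: L[0] = Y
Query 3: D[1] = W
Query 4: L[3] = R
Query 5: F[1] = G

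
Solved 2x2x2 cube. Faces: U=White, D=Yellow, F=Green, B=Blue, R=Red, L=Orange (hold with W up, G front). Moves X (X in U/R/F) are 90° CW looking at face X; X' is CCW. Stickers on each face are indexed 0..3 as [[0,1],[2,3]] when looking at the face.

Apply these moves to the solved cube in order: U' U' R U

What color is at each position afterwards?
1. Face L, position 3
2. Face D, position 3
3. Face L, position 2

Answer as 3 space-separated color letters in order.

Answer: O G O

Derivation:
After move 1 (U'): U=WWWW F=OOGG R=GGRR B=RRBB L=BBOO
After move 2 (U'): U=WWWW F=BBGG R=OORR B=GGBB L=RROO
After move 3 (R): R=RORO U=WBWG F=BYGY D=YBYG B=WGWB
After move 4 (U): U=WWGB F=ROGY R=WGRO B=RRWB L=BYOO
Query 1: L[3] = O
Query 2: D[3] = G
Query 3: L[2] = O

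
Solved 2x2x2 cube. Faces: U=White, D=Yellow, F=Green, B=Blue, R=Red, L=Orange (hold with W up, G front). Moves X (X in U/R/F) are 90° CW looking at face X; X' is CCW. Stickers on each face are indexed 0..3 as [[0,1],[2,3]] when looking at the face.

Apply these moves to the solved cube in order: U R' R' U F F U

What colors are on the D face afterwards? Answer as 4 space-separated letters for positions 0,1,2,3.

After move 1 (U): U=WWWW F=RRGG R=BBRR B=OOBB L=GGOO
After move 2 (R'): R=BRBR U=WBWO F=RWGW D=YRYG B=YOYB
After move 3 (R'): R=RRBB U=WYWY F=RBGO D=YWYW B=GORB
After move 4 (U): U=WWYY F=RRGO R=GOBB B=GGRB L=RBOO
After move 5 (F): F=GROR U=WWOB R=YOYB D=BGYW L=RYOW
After move 6 (F): F=OGRR U=WWWY R=OOBB D=YYYW L=RBOG
After move 7 (U): U=WWYW F=OORR R=GGBB B=RBRB L=OGOG
Query: D face = YYYW

Answer: Y Y Y W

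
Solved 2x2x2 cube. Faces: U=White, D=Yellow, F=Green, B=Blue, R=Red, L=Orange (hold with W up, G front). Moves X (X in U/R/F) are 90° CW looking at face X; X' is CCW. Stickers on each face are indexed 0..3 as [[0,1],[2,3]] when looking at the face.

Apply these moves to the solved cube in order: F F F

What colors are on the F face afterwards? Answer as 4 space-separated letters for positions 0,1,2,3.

Answer: G G G G

Derivation:
After move 1 (F): F=GGGG U=WWOO R=WRWR D=RRYY L=OYOY
After move 2 (F): F=GGGG U=WWYY R=OROR D=WWYY L=OROR
After move 3 (F): F=GGGG U=WWRR R=YRYR D=OOYY L=OWOW
Query: F face = GGGG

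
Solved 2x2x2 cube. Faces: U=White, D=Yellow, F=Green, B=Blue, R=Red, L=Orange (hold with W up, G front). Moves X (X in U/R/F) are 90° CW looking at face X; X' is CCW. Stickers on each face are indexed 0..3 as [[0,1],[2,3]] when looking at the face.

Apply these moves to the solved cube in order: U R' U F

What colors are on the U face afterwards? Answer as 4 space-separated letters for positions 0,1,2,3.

Answer: W W O W

Derivation:
After move 1 (U): U=WWWW F=RRGG R=BBRR B=OOBB L=GGOO
After move 2 (R'): R=BRBR U=WBWO F=RWGW D=YRYG B=YOYB
After move 3 (U): U=WWOB F=BRGW R=YOBR B=GGYB L=RWOO
After move 4 (F): F=GBWR U=WWOW R=OOBR D=BYYG L=RYOR
Query: U face = WWOW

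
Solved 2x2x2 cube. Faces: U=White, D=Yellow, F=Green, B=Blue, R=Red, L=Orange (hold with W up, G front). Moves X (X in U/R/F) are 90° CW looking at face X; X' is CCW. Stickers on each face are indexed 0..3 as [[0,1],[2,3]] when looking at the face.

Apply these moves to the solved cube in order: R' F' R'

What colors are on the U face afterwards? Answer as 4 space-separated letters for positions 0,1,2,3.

After move 1 (R'): R=RRRR U=WBWB F=GWGW D=YGYG B=YBYB
After move 2 (F'): F=WWGG U=WBRR R=GRYR D=OOYG L=OBOW
After move 3 (R'): R=RRGY U=WYRY F=WBGR D=OWYG B=GBOB
Query: U face = WYRY

Answer: W Y R Y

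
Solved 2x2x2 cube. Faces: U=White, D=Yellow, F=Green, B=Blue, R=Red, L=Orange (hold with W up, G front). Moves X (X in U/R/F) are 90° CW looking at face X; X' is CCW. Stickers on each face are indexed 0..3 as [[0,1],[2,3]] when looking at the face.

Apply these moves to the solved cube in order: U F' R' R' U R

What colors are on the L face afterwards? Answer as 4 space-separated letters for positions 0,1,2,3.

After move 1 (U): U=WWWW F=RRGG R=BBRR B=OOBB L=GGOO
After move 2 (F'): F=RGRG U=WWBR R=YBYR D=GOYY L=GWOW
After move 3 (R'): R=BRYY U=WBBO F=RWRR D=GGYG B=YOOB
After move 4 (R'): R=RYBY U=WOBY F=RBRO D=GWYR B=GOGB
After move 5 (U): U=BWYO F=RYRO R=GOBY B=GWGB L=RBOW
After move 6 (R): R=BGYO U=BYYO F=RWRR D=GGYG B=OWWB
Query: L face = RBOW

Answer: R B O W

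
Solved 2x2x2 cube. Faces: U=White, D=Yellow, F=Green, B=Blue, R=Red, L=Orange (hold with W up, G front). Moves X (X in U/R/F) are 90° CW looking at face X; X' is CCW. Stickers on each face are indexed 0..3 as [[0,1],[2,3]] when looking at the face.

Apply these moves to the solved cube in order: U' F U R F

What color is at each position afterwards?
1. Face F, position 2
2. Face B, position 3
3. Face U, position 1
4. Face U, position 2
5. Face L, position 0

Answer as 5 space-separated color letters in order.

Answer: Y B G Y G

Derivation:
After move 1 (U'): U=WWWW F=OOGG R=GGRR B=RRBB L=BBOO
After move 2 (F): F=GOGO U=WWOB R=WGWR D=RGYY L=BYOY
After move 3 (U): U=OWBW F=WGGO R=RRWR B=BYBB L=GOOY
After move 4 (R): R=WRRR U=OGBO F=WGGY D=RBYB B=WYWB
After move 5 (F): F=GWYG U=OGYO R=BROR D=RWYB L=GROB
Query 1: F[2] = Y
Query 2: B[3] = B
Query 3: U[1] = G
Query 4: U[2] = Y
Query 5: L[0] = G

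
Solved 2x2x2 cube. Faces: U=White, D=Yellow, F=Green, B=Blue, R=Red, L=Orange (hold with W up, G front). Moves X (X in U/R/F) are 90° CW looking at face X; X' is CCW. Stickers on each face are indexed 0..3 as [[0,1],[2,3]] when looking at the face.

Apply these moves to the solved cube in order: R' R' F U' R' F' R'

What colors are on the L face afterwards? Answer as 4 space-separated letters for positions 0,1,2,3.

After move 1 (R'): R=RRRR U=WBWB F=GWGW D=YGYG B=YBYB
After move 2 (R'): R=RRRR U=WYWY F=GBGB D=YWYW B=GBGB
After move 3 (F): F=GGBB U=WYOO R=WRYR D=RRYW L=OYOW
After move 4 (U'): U=YOWO F=OYBB R=GGYR B=WRGB L=GBOW
After move 5 (R'): R=GRGY U=YGWW F=OOBO D=RYYB B=WRRB
After move 6 (F'): F=OOOB U=YGGG R=YRRY D=BWYB L=GWOW
After move 7 (R'): R=RYYR U=YRGW F=OGOG D=BOYB B=BRWB
Query: L face = GWOW

Answer: G W O W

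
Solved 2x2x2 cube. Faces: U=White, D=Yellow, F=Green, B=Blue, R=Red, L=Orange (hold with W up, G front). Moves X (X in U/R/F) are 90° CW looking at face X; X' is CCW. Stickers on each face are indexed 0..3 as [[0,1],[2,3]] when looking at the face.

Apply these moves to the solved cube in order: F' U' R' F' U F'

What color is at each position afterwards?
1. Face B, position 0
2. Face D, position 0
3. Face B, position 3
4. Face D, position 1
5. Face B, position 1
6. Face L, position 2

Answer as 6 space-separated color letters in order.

After move 1 (F'): F=GGGG U=WWRR R=YRYR D=OOYY L=OWOW
After move 2 (U'): U=WRWR F=OWGG R=GGYR B=YRBB L=BBOW
After move 3 (R'): R=GRGY U=WBWY F=ORGR D=OWYG B=YROB
After move 4 (F'): F=RROG U=WBGG R=WROY D=BWYG L=BYOW
After move 5 (U): U=GWGB F=WROG R=YROY B=BYOB L=RROW
After move 6 (F'): F=RGWO U=GWYO R=WRBY D=RWYG L=RBOG
Query 1: B[0] = B
Query 2: D[0] = R
Query 3: B[3] = B
Query 4: D[1] = W
Query 5: B[1] = Y
Query 6: L[2] = O

Answer: B R B W Y O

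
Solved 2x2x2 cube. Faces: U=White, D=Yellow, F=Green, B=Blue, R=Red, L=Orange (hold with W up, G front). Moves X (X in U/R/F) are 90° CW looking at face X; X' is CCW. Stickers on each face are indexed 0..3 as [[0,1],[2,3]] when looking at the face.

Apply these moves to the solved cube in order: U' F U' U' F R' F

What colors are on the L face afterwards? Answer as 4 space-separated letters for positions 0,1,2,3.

Answer: W W O R

Derivation:
After move 1 (U'): U=WWWW F=OOGG R=GGRR B=RRBB L=BBOO
After move 2 (F): F=GOGO U=WWOB R=WGWR D=RGYY L=BYOY
After move 3 (U'): U=WBWO F=BYGO R=GOWR B=WGBB L=RROY
After move 4 (U'): U=BOWW F=RRGO R=BYWR B=GOBB L=WGOY
After move 5 (F): F=GROR U=BOYG R=WYWR D=WBYY L=WROG
After move 6 (R'): R=YRWW U=BBYG F=GOOG D=WRYR B=YOBB
After move 7 (F): F=OGGO U=BBGR R=YRGW D=WYYR L=WWOR
Query: L face = WWOR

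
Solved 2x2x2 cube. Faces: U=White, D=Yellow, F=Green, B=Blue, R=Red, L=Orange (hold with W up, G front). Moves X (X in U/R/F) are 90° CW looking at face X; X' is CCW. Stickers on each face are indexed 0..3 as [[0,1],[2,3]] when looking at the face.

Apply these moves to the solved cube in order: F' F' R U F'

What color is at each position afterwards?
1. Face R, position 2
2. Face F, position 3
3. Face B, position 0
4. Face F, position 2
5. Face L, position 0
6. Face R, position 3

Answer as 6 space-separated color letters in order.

After move 1 (F'): F=GGGG U=WWRR R=YRYR D=OOYY L=OWOW
After move 2 (F'): F=GGGG U=WWYY R=OROR D=WWYY L=OROR
After move 3 (R): R=OORR U=WGYG F=GWGY D=WBYB B=YBWB
After move 4 (U): U=YWGG F=OOGY R=YBRR B=ORWB L=GWOR
After move 5 (F'): F=OYOG U=YWYR R=BBWR D=WRYB L=GGOG
Query 1: R[2] = W
Query 2: F[3] = G
Query 3: B[0] = O
Query 4: F[2] = O
Query 5: L[0] = G
Query 6: R[3] = R

Answer: W G O O G R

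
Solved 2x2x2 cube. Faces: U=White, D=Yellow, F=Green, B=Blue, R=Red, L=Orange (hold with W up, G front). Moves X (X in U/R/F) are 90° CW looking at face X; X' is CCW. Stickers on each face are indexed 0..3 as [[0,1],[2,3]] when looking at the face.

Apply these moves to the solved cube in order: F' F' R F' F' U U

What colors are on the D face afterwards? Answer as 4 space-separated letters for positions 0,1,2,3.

Answer: G Y Y B

Derivation:
After move 1 (F'): F=GGGG U=WWRR R=YRYR D=OOYY L=OWOW
After move 2 (F'): F=GGGG U=WWYY R=OROR D=WWYY L=OROR
After move 3 (R): R=OORR U=WGYG F=GWGY D=WBYB B=YBWB
After move 4 (F'): F=WYGG U=WGOR R=BOWR D=RRYB L=OGOY
After move 5 (F'): F=YGWG U=WGBW R=RORR D=GYYB L=OROO
After move 6 (U): U=BWWG F=ROWG R=YBRR B=ORWB L=YGOO
After move 7 (U): U=WBGW F=YBWG R=ORRR B=YGWB L=ROOO
Query: D face = GYYB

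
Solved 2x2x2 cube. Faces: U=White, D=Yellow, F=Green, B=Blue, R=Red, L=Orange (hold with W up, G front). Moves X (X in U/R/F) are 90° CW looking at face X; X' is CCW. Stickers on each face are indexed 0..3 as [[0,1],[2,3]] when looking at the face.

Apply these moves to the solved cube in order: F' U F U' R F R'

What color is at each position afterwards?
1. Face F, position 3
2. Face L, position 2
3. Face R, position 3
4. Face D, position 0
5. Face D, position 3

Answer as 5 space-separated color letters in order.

After move 1 (F'): F=GGGG U=WWRR R=YRYR D=OOYY L=OWOW
After move 2 (U): U=RWRW F=YRGG R=BBYR B=OWBB L=GGOW
After move 3 (F): F=GYGR U=RWWG R=RBWR D=YBYY L=GOOO
After move 4 (U'): U=WGRW F=GOGR R=GYWR B=RBBB L=OWOO
After move 5 (R): R=WGRY U=WORR F=GBGY D=YBYR B=WBGB
After move 6 (F): F=GGYB U=WOOW R=RGRY D=RWYR L=OYOB
After move 7 (R'): R=GYRR U=WGOW F=GOYW D=RGYB B=RBWB
Query 1: F[3] = W
Query 2: L[2] = O
Query 3: R[3] = R
Query 4: D[0] = R
Query 5: D[3] = B

Answer: W O R R B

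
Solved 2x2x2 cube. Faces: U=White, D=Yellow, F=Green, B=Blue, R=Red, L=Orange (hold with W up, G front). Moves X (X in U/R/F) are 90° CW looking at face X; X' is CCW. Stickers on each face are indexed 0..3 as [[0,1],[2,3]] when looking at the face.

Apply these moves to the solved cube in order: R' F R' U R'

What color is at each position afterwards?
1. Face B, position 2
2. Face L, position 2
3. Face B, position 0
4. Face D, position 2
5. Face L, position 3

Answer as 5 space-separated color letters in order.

After move 1 (R'): R=RRRR U=WBWB F=GWGW D=YGYG B=YBYB
After move 2 (F): F=GGWW U=WBOO R=WRBR D=RRYG L=OYOG
After move 3 (R'): R=RRWB U=WYOY F=GBWO D=RGYW B=GBRB
After move 4 (U): U=OWYY F=RRWO R=GBWB B=OYRB L=GBOG
After move 5 (R'): R=BBGW U=ORYO F=RWWY D=RRYO B=WYGB
Query 1: B[2] = G
Query 2: L[2] = O
Query 3: B[0] = W
Query 4: D[2] = Y
Query 5: L[3] = G

Answer: G O W Y G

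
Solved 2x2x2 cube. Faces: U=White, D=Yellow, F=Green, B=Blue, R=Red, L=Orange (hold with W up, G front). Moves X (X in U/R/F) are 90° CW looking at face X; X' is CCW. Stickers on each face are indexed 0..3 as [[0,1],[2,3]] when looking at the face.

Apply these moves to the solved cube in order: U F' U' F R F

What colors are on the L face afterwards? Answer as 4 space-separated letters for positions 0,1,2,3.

After move 1 (U): U=WWWW F=RRGG R=BBRR B=OOBB L=GGOO
After move 2 (F'): F=RGRG U=WWBR R=YBYR D=GOYY L=GWOW
After move 3 (U'): U=WRWB F=GWRG R=RGYR B=YBBB L=OOOW
After move 4 (F): F=RGGW U=WRWO R=WGBR D=YRYY L=OGOO
After move 5 (R): R=BWRG U=WGWW F=RRGY D=YBYY B=OBRB
After move 6 (F): F=GRYR U=WGOG R=WWWG D=RBYY L=OYOB
Query: L face = OYOB

Answer: O Y O B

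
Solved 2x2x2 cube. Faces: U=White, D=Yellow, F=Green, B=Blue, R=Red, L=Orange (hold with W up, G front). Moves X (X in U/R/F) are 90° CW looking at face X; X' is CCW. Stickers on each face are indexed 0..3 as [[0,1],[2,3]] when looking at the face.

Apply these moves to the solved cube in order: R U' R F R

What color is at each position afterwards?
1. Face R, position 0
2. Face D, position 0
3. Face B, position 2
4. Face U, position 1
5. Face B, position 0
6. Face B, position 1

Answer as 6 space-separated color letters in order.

Answer: Y R O O B R

Derivation:
After move 1 (R): R=RRRR U=WGWG F=GYGY D=YBYB B=WBWB
After move 2 (U'): U=GGWW F=OOGY R=GYRR B=RRWB L=WBOO
After move 3 (R): R=RGRY U=GOWY F=OBGB D=YWYR B=WRGB
After move 4 (F): F=GOBB U=GOOB R=WGYY D=RRYR L=WYOW
After move 5 (R): R=YWYG U=GOOB F=GRBR D=RGYW B=BROB
Query 1: R[0] = Y
Query 2: D[0] = R
Query 3: B[2] = O
Query 4: U[1] = O
Query 5: B[0] = B
Query 6: B[1] = R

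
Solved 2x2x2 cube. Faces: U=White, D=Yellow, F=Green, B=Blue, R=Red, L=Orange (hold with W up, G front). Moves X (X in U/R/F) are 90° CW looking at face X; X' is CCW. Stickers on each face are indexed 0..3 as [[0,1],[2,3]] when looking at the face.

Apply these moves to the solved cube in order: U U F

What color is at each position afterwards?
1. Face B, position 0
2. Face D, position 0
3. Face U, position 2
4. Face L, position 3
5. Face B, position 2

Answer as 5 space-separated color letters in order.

After move 1 (U): U=WWWW F=RRGG R=BBRR B=OOBB L=GGOO
After move 2 (U): U=WWWW F=BBGG R=OORR B=GGBB L=RROO
After move 3 (F): F=GBGB U=WWOR R=WOWR D=ROYY L=RYOY
Query 1: B[0] = G
Query 2: D[0] = R
Query 3: U[2] = O
Query 4: L[3] = Y
Query 5: B[2] = B

Answer: G R O Y B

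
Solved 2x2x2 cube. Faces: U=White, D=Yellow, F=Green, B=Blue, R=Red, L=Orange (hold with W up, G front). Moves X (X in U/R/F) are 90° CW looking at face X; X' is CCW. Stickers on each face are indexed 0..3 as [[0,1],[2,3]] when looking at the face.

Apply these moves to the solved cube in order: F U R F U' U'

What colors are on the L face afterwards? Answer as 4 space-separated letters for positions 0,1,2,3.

After move 1 (F): F=GGGG U=WWOO R=WRWR D=RRYY L=OYOY
After move 2 (U): U=OWOW F=WRGG R=BBWR B=OYBB L=GGOY
After move 3 (R): R=WBRB U=OROG F=WRGY D=RBYO B=WYWB
After move 4 (F): F=GWYR U=ORYG R=OBGB D=RWYO L=GROB
After move 5 (U'): U=RGOY F=GRYR R=GWGB B=OBWB L=WYOB
After move 6 (U'): U=GYRO F=WYYR R=GRGB B=GWWB L=OBOB
Query: L face = OBOB

Answer: O B O B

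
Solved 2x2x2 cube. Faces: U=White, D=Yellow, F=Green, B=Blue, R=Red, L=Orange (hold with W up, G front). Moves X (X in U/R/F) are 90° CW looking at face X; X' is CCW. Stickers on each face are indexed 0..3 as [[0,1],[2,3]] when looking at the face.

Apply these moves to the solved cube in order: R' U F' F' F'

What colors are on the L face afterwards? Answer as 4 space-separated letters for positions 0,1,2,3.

After move 1 (R'): R=RRRR U=WBWB F=GWGW D=YGYG B=YBYB
After move 2 (U): U=WWBB F=RRGW R=YBRR B=OOYB L=GWOO
After move 3 (F'): F=RWRG U=WWYR R=GBYR D=WOYG L=GBOB
After move 4 (F'): F=WGRR U=WWGY R=OBWR D=BBYG L=GROY
After move 5 (F'): F=GRWR U=WWOW R=BBBR D=RYYG L=GYOG
Query: L face = GYOG

Answer: G Y O G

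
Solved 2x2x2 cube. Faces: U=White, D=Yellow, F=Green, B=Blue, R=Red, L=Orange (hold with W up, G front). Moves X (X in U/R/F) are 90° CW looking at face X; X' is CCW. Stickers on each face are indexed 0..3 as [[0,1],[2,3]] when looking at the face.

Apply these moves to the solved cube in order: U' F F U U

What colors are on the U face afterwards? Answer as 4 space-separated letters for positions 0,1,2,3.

After move 1 (U'): U=WWWW F=OOGG R=GGRR B=RRBB L=BBOO
After move 2 (F): F=GOGO U=WWOB R=WGWR D=RGYY L=BYOY
After move 3 (F): F=GGOO U=WWYY R=OGBR D=WWYY L=BROG
After move 4 (U): U=YWYW F=OGOO R=RRBR B=BRBB L=GGOG
After move 5 (U): U=YYWW F=RROO R=BRBR B=GGBB L=OGOG
Query: U face = YYWW

Answer: Y Y W W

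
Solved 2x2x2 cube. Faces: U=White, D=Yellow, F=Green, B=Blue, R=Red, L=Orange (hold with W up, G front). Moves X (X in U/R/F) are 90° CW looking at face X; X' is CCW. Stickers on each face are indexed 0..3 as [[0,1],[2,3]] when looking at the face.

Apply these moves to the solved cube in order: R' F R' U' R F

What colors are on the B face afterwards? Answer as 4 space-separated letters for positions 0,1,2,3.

Answer: O R Y B

Derivation:
After move 1 (R'): R=RRRR U=WBWB F=GWGW D=YGYG B=YBYB
After move 2 (F): F=GGWW U=WBOO R=WRBR D=RRYG L=OYOG
After move 3 (R'): R=RRWB U=WYOY F=GBWO D=RGYW B=GBRB
After move 4 (U'): U=YYWO F=OYWO R=GBWB B=RRRB L=GBOG
After move 5 (R): R=WGBB U=YYWO F=OGWW D=RRYR B=ORYB
After move 6 (F): F=WOWG U=YYGB R=WGOB D=BWYR L=GROR
Query: B face = ORYB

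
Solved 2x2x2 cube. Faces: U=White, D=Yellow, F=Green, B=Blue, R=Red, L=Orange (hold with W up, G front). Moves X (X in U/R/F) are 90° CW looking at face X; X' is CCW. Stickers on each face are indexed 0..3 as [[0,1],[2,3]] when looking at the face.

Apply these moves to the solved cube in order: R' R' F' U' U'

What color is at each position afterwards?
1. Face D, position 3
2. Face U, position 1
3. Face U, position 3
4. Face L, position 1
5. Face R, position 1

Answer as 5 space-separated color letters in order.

Answer: W R W R Y

Derivation:
After move 1 (R'): R=RRRR U=WBWB F=GWGW D=YGYG B=YBYB
After move 2 (R'): R=RRRR U=WYWY F=GBGB D=YWYW B=GBGB
After move 3 (F'): F=BBGG U=WYRR R=WRYR D=OOYW L=OYOW
After move 4 (U'): U=YRWR F=OYGG R=BBYR B=WRGB L=GBOW
After move 5 (U'): U=RRYW F=GBGG R=OYYR B=BBGB L=WROW
Query 1: D[3] = W
Query 2: U[1] = R
Query 3: U[3] = W
Query 4: L[1] = R
Query 5: R[1] = Y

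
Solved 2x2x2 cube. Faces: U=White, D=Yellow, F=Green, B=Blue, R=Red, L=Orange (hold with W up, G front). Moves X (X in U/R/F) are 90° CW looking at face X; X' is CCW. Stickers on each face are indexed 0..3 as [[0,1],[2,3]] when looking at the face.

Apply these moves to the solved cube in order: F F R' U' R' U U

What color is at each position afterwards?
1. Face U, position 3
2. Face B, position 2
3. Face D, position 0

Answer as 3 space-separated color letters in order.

After move 1 (F): F=GGGG U=WWOO R=WRWR D=RRYY L=OYOY
After move 2 (F): F=GGGG U=WWYY R=OROR D=WWYY L=OROR
After move 3 (R'): R=RROO U=WBYB F=GWGY D=WGYG B=YBWB
After move 4 (U'): U=BBWY F=ORGY R=GWOO B=RRWB L=YBOR
After move 5 (R'): R=WOGO U=BWWR F=OBGY D=WRYY B=GRGB
After move 6 (U): U=WBRW F=WOGY R=GRGO B=YBGB L=OBOR
After move 7 (U): U=RWWB F=GRGY R=YBGO B=OBGB L=WOOR
Query 1: U[3] = B
Query 2: B[2] = G
Query 3: D[0] = W

Answer: B G W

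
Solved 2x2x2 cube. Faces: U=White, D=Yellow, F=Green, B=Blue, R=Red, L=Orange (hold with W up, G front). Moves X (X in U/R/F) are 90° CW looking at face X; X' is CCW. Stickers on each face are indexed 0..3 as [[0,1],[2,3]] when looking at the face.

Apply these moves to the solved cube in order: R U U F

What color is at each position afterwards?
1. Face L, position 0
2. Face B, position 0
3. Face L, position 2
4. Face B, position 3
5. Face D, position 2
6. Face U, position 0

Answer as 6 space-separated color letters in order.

After move 1 (R): R=RRRR U=WGWG F=GYGY D=YBYB B=WBWB
After move 2 (U): U=WWGG F=RRGY R=WBRR B=OOWB L=GYOO
After move 3 (U): U=GWGW F=WBGY R=OORR B=GYWB L=RROO
After move 4 (F): F=GWYB U=GWOR R=GOWR D=ROYB L=RYOB
Query 1: L[0] = R
Query 2: B[0] = G
Query 3: L[2] = O
Query 4: B[3] = B
Query 5: D[2] = Y
Query 6: U[0] = G

Answer: R G O B Y G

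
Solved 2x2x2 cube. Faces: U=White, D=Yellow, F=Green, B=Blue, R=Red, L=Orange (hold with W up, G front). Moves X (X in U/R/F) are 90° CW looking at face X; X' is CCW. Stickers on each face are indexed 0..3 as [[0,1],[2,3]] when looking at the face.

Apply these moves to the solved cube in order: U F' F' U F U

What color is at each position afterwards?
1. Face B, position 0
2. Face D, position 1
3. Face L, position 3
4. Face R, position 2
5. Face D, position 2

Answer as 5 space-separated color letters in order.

Answer: G O W W Y

Derivation:
After move 1 (U): U=WWWW F=RRGG R=BBRR B=OOBB L=GGOO
After move 2 (F'): F=RGRG U=WWBR R=YBYR D=GOYY L=GWOW
After move 3 (F'): F=GGRR U=WWYY R=OBGR D=WWYY L=GROB
After move 4 (U): U=YWYW F=OBRR R=OOGR B=GRBB L=GGOB
After move 5 (F): F=RORB U=YWBG R=YOWR D=GOYY L=GWOW
After move 6 (U): U=BYGW F=YORB R=GRWR B=GWBB L=ROOW
Query 1: B[0] = G
Query 2: D[1] = O
Query 3: L[3] = W
Query 4: R[2] = W
Query 5: D[2] = Y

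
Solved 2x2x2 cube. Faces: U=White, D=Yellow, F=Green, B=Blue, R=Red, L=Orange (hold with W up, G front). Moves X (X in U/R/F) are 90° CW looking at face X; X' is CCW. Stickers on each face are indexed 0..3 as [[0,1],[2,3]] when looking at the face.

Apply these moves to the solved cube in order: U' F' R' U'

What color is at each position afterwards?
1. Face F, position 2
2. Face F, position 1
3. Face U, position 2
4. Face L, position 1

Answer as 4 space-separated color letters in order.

After move 1 (U'): U=WWWW F=OOGG R=GGRR B=RRBB L=BBOO
After move 2 (F'): F=OGOG U=WWGR R=YGYR D=BOYY L=BWOW
After move 3 (R'): R=GRYY U=WBGR F=OWOR D=BGYG B=YROB
After move 4 (U'): U=BRWG F=BWOR R=OWYY B=GROB L=YROW
Query 1: F[2] = O
Query 2: F[1] = W
Query 3: U[2] = W
Query 4: L[1] = R

Answer: O W W R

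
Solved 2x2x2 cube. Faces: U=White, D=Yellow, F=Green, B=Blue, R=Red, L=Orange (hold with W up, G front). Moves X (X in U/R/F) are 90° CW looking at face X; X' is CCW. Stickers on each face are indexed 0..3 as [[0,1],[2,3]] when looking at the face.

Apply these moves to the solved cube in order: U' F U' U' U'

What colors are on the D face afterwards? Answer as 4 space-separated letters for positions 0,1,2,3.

After move 1 (U'): U=WWWW F=OOGG R=GGRR B=RRBB L=BBOO
After move 2 (F): F=GOGO U=WWOB R=WGWR D=RGYY L=BYOY
After move 3 (U'): U=WBWO F=BYGO R=GOWR B=WGBB L=RROY
After move 4 (U'): U=BOWW F=RRGO R=BYWR B=GOBB L=WGOY
After move 5 (U'): U=OWBW F=WGGO R=RRWR B=BYBB L=GOOY
Query: D face = RGYY

Answer: R G Y Y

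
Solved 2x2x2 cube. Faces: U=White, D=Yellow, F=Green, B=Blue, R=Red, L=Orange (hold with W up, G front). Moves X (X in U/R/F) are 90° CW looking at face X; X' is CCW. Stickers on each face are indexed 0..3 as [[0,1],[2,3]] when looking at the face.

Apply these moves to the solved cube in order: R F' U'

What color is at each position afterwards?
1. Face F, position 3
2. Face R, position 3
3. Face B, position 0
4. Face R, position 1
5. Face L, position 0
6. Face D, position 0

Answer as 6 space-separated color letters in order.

Answer: G R B Y W O

Derivation:
After move 1 (R): R=RRRR U=WGWG F=GYGY D=YBYB B=WBWB
After move 2 (F'): F=YYGG U=WGRR R=BRYR D=OOYB L=OGOW
After move 3 (U'): U=GRWR F=OGGG R=YYYR B=BRWB L=WBOW
Query 1: F[3] = G
Query 2: R[3] = R
Query 3: B[0] = B
Query 4: R[1] = Y
Query 5: L[0] = W
Query 6: D[0] = O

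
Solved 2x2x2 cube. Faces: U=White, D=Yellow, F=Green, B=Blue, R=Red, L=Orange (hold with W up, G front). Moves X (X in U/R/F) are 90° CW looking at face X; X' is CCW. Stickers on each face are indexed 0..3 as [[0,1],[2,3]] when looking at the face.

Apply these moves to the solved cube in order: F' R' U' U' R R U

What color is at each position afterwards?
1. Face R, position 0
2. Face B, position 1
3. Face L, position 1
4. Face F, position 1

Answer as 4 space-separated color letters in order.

After move 1 (F'): F=GGGG U=WWRR R=YRYR D=OOYY L=OWOW
After move 2 (R'): R=RRYY U=WBRB F=GWGR D=OGYG B=YBOB
After move 3 (U'): U=BBWR F=OWGR R=GWYY B=RROB L=YBOW
After move 4 (U'): U=BRBW F=YBGR R=OWYY B=GWOB L=RROW
After move 5 (R): R=YOYW U=BBBR F=YGGG D=OOYG B=WWRB
After move 6 (R): R=YYWO U=BGBG F=YOGG D=ORYW B=RWBB
After move 7 (U): U=BBGG F=YYGG R=RWWO B=RRBB L=YOOW
Query 1: R[0] = R
Query 2: B[1] = R
Query 3: L[1] = O
Query 4: F[1] = Y

Answer: R R O Y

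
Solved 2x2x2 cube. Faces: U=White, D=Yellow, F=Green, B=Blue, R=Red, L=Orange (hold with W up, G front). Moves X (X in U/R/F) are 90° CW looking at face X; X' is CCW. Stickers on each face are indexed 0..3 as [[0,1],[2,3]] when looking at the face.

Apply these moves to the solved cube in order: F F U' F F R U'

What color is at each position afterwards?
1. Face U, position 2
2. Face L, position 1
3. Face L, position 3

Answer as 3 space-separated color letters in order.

Answer: W R G

Derivation:
After move 1 (F): F=GGGG U=WWOO R=WRWR D=RRYY L=OYOY
After move 2 (F): F=GGGG U=WWYY R=OROR D=WWYY L=OROR
After move 3 (U'): U=WYWY F=ORGG R=GGOR B=ORBB L=BBOR
After move 4 (F): F=GOGR U=WYRB R=WGYR D=OGYY L=BWOW
After move 5 (F): F=GGRO U=WYWW R=RGBR D=YWYY L=BOOG
After move 6 (R): R=BRRG U=WGWO F=GWRY D=YBYO B=WRYB
After move 7 (U'): U=GOWW F=BORY R=GWRG B=BRYB L=WROG
Query 1: U[2] = W
Query 2: L[1] = R
Query 3: L[3] = G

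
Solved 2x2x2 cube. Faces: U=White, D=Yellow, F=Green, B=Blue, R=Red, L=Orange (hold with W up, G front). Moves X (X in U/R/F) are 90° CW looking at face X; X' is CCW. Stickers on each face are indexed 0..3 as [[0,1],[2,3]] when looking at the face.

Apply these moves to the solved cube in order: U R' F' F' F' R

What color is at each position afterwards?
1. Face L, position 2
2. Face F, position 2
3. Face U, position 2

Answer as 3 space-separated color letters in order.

After move 1 (U): U=WWWW F=RRGG R=BBRR B=OOBB L=GGOO
After move 2 (R'): R=BRBR U=WBWO F=RWGW D=YRYG B=YOYB
After move 3 (F'): F=WWRG U=WBBB R=RRYR D=GOYG L=GOOW
After move 4 (F'): F=WGWR U=WBRY R=ORGR D=OWYG L=GBOB
After move 5 (F'): F=GRWW U=WBOG R=WROR D=BBYG L=GYOR
After move 6 (R): R=OWRR U=WROW F=GBWG D=BYYY B=GOBB
Query 1: L[2] = O
Query 2: F[2] = W
Query 3: U[2] = O

Answer: O W O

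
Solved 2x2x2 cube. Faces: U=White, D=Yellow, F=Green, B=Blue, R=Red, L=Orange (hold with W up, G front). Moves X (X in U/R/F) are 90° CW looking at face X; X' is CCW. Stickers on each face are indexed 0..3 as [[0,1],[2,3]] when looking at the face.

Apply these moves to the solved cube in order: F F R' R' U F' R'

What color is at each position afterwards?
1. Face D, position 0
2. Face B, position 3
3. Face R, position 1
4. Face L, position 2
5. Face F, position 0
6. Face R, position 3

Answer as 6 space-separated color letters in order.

After move 1 (F): F=GGGG U=WWOO R=WRWR D=RRYY L=OYOY
After move 2 (F): F=GGGG U=WWYY R=OROR D=WWYY L=OROR
After move 3 (R'): R=RROO U=WBYB F=GWGY D=WGYG B=YBWB
After move 4 (R'): R=RORO U=WWYY F=GBGB D=WWYY B=GBGB
After move 5 (U): U=YWYW F=ROGB R=GBRO B=ORGB L=GBOR
After move 6 (F'): F=OBRG U=YWGR R=WBWO D=BRYY L=GWOY
After move 7 (R'): R=BOWW U=YGGO F=OWRR D=BBYG B=YRRB
Query 1: D[0] = B
Query 2: B[3] = B
Query 3: R[1] = O
Query 4: L[2] = O
Query 5: F[0] = O
Query 6: R[3] = W

Answer: B B O O O W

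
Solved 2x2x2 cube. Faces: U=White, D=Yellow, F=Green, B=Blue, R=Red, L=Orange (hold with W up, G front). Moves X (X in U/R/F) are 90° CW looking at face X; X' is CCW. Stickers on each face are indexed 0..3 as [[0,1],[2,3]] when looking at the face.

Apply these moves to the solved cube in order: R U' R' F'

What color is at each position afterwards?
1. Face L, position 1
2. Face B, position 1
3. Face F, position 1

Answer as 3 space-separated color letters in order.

Answer: R R W

Derivation:
After move 1 (R): R=RRRR U=WGWG F=GYGY D=YBYB B=WBWB
After move 2 (U'): U=GGWW F=OOGY R=GYRR B=RRWB L=WBOO
After move 3 (R'): R=YRGR U=GWWR F=OGGW D=YOYY B=BRBB
After move 4 (F'): F=GWOG U=GWYG R=ORYR D=BOYY L=WROW
Query 1: L[1] = R
Query 2: B[1] = R
Query 3: F[1] = W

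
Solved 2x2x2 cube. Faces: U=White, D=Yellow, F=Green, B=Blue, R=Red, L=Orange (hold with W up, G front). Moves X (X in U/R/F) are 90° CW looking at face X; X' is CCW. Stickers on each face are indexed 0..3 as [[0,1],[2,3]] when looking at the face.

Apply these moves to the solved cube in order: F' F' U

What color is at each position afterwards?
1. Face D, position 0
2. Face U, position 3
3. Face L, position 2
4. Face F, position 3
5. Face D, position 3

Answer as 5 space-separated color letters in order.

Answer: W W O G Y

Derivation:
After move 1 (F'): F=GGGG U=WWRR R=YRYR D=OOYY L=OWOW
After move 2 (F'): F=GGGG U=WWYY R=OROR D=WWYY L=OROR
After move 3 (U): U=YWYW F=ORGG R=BBOR B=ORBB L=GGOR
Query 1: D[0] = W
Query 2: U[3] = W
Query 3: L[2] = O
Query 4: F[3] = G
Query 5: D[3] = Y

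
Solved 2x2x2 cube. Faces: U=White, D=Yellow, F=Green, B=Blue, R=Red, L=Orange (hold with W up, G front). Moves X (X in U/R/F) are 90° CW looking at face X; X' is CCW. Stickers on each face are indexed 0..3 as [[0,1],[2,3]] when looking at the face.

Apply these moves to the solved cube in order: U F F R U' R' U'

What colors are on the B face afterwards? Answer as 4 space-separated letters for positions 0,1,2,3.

After move 1 (U): U=WWWW F=RRGG R=BBRR B=OOBB L=GGOO
After move 2 (F): F=GRGR U=WWOG R=WBWR D=RBYY L=GYOY
After move 3 (F): F=GGRR U=WWYY R=OBGR D=WWYY L=GROB
After move 4 (R): R=GORB U=WGYR F=GWRY D=WBYO B=YOWB
After move 5 (U'): U=GRWY F=GRRY R=GWRB B=GOWB L=YOOB
After move 6 (R'): R=WBGR U=GWWG F=GRRY D=WRYY B=OOBB
After move 7 (U'): U=WGGW F=YORY R=GRGR B=WBBB L=OOOB
Query: B face = WBBB

Answer: W B B B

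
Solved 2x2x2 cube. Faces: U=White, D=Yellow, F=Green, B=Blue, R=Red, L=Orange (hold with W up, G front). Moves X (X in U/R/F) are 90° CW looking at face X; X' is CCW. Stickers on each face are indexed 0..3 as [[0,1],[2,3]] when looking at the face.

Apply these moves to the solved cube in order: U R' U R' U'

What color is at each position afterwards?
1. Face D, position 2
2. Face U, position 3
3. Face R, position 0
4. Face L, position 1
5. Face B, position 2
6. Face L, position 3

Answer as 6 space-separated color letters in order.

Answer: Y O B G R O

Derivation:
After move 1 (U): U=WWWW F=RRGG R=BBRR B=OOBB L=GGOO
After move 2 (R'): R=BRBR U=WBWO F=RWGW D=YRYG B=YOYB
After move 3 (U): U=WWOB F=BRGW R=YOBR B=GGYB L=RWOO
After move 4 (R'): R=ORYB U=WYOG F=BWGB D=YRYW B=GGRB
After move 5 (U'): U=YGWO F=RWGB R=BWYB B=ORRB L=GGOO
Query 1: D[2] = Y
Query 2: U[3] = O
Query 3: R[0] = B
Query 4: L[1] = G
Query 5: B[2] = R
Query 6: L[3] = O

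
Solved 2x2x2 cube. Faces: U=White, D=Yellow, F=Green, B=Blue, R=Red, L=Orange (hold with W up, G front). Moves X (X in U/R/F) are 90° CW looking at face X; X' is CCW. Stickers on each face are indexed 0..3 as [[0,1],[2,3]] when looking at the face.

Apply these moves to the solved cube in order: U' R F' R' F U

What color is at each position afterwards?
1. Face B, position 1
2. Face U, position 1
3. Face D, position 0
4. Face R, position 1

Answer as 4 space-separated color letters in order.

Answer: B W B R

Derivation:
After move 1 (U'): U=WWWW F=OOGG R=GGRR B=RRBB L=BBOO
After move 2 (R): R=RGRG U=WOWG F=OYGY D=YBYR B=WRWB
After move 3 (F'): F=YYOG U=WORR R=BGYG D=BOYR L=BGOW
After move 4 (R'): R=GGBY U=WWRW F=YOOR D=BYYG B=RROB
After move 5 (F): F=OYRO U=WWWG R=RGWY D=BGYG L=BBOY
After move 6 (U): U=WWGW F=RGRO R=RRWY B=BBOB L=OYOY
Query 1: B[1] = B
Query 2: U[1] = W
Query 3: D[0] = B
Query 4: R[1] = R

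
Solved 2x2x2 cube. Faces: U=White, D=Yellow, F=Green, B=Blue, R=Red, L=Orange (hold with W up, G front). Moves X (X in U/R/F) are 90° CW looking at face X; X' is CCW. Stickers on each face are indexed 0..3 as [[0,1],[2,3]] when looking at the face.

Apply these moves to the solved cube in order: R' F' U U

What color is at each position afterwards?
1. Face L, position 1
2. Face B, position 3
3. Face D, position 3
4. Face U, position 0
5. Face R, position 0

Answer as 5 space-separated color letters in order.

Answer: R B G R O

Derivation:
After move 1 (R'): R=RRRR U=WBWB F=GWGW D=YGYG B=YBYB
After move 2 (F'): F=WWGG U=WBRR R=GRYR D=OOYG L=OBOW
After move 3 (U): U=RWRB F=GRGG R=YBYR B=OBYB L=WWOW
After move 4 (U): U=RRBW F=YBGG R=OBYR B=WWYB L=GROW
Query 1: L[1] = R
Query 2: B[3] = B
Query 3: D[3] = G
Query 4: U[0] = R
Query 5: R[0] = O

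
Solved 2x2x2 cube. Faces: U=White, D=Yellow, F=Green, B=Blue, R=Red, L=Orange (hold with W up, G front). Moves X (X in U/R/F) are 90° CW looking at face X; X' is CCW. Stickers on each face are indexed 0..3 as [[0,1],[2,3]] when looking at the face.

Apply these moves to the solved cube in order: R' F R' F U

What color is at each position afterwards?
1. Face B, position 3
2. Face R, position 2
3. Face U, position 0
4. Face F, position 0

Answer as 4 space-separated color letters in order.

After move 1 (R'): R=RRRR U=WBWB F=GWGW D=YGYG B=YBYB
After move 2 (F): F=GGWW U=WBOO R=WRBR D=RRYG L=OYOG
After move 3 (R'): R=RRWB U=WYOY F=GBWO D=RGYW B=GBRB
After move 4 (F): F=WGOB U=WYGY R=ORYB D=WRYW L=OROG
After move 5 (U): U=GWYY F=OROB R=GBYB B=ORRB L=WGOG
Query 1: B[3] = B
Query 2: R[2] = Y
Query 3: U[0] = G
Query 4: F[0] = O

Answer: B Y G O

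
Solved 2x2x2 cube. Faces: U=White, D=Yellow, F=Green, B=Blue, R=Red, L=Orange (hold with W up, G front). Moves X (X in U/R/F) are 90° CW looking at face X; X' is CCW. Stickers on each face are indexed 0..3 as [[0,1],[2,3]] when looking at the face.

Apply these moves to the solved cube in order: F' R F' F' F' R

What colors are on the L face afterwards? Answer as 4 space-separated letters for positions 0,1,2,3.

Answer: O O O B

Derivation:
After move 1 (F'): F=GGGG U=WWRR R=YRYR D=OOYY L=OWOW
After move 2 (R): R=YYRR U=WGRG F=GOGY D=OBYB B=RBWB
After move 3 (F'): F=OYGG U=WGYR R=BYOR D=WWYB L=OGOR
After move 4 (F'): F=YGOG U=WGBO R=WYWR D=GRYB L=OROY
After move 5 (F'): F=GGYO U=WGWW R=RYGR D=RYYB L=OOOB
After move 6 (R): R=GRRY U=WGWO F=GYYB D=RWYR B=WBGB
Query: L face = OOOB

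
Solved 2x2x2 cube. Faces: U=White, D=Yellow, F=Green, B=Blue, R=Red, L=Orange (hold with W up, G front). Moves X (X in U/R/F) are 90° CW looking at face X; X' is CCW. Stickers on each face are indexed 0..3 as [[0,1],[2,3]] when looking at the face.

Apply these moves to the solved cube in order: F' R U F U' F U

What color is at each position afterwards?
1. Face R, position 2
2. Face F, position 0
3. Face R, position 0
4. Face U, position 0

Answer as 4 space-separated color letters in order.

After move 1 (F'): F=GGGG U=WWRR R=YRYR D=OOYY L=OWOW
After move 2 (R): R=YYRR U=WGRG F=GOGY D=OBYB B=RBWB
After move 3 (U): U=RWGG F=YYGY R=RBRR B=OWWB L=GOOW
After move 4 (F): F=GYYY U=RWWO R=GBGR D=RRYB L=GOOB
After move 5 (U'): U=WORW F=GOYY R=GYGR B=GBWB L=OWOB
After move 6 (F): F=YGYO U=WOBW R=RYWR D=GGYB L=OROR
After move 7 (U): U=BWWO F=RYYO R=GBWR B=ORWB L=YGOR
Query 1: R[2] = W
Query 2: F[0] = R
Query 3: R[0] = G
Query 4: U[0] = B

Answer: W R G B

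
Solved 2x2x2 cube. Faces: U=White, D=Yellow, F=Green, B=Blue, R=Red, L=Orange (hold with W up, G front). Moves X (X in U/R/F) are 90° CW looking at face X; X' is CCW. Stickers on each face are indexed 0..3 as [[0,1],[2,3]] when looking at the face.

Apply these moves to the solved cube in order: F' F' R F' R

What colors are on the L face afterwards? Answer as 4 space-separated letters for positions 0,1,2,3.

After move 1 (F'): F=GGGG U=WWRR R=YRYR D=OOYY L=OWOW
After move 2 (F'): F=GGGG U=WWYY R=OROR D=WWYY L=OROR
After move 3 (R): R=OORR U=WGYG F=GWGY D=WBYB B=YBWB
After move 4 (F'): F=WYGG U=WGOR R=BOWR D=RRYB L=OGOY
After move 5 (R): R=WBRO U=WYOG F=WRGB D=RWYY B=RBGB
Query: L face = OGOY

Answer: O G O Y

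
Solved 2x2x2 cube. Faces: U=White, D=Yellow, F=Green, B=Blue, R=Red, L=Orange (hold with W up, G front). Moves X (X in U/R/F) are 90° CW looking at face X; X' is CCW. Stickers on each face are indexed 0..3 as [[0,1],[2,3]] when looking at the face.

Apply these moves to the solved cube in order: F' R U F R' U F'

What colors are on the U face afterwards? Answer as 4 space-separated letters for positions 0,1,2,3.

After move 1 (F'): F=GGGG U=WWRR R=YRYR D=OOYY L=OWOW
After move 2 (R): R=YYRR U=WGRG F=GOGY D=OBYB B=RBWB
After move 3 (U): U=RWGG F=YYGY R=RBRR B=OWWB L=GOOW
After move 4 (F): F=GYYY U=RWWO R=GBGR D=RRYB L=GOOB
After move 5 (R'): R=BRGG U=RWWO F=GWYO D=RYYY B=BWRB
After move 6 (U): U=WROW F=BRYO R=BWGG B=GORB L=GWOB
After move 7 (F'): F=ROBY U=WRBG R=YWRG D=WBYY L=GWOO
Query: U face = WRBG

Answer: W R B G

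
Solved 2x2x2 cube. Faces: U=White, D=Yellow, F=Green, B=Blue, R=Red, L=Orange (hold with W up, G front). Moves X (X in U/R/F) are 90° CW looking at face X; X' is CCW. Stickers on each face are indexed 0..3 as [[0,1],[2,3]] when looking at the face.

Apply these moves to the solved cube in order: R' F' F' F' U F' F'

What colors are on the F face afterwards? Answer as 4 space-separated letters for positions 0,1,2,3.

After move 1 (R'): R=RRRR U=WBWB F=GWGW D=YGYG B=YBYB
After move 2 (F'): F=WWGG U=WBRR R=GRYR D=OOYG L=OBOW
After move 3 (F'): F=WGWG U=WBGY R=OROR D=BWYG L=OROR
After move 4 (F'): F=GGWW U=WBOO R=WRBR D=RRYG L=OYOG
After move 5 (U): U=OWOB F=WRWW R=YBBR B=OYYB L=GGOG
After move 6 (F'): F=RWWW U=OWYB R=RBRR D=GGYG L=GBOO
After move 7 (F'): F=WWRW U=OWRR R=GBGR D=BOYG L=GBOY
Query: F face = WWRW

Answer: W W R W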